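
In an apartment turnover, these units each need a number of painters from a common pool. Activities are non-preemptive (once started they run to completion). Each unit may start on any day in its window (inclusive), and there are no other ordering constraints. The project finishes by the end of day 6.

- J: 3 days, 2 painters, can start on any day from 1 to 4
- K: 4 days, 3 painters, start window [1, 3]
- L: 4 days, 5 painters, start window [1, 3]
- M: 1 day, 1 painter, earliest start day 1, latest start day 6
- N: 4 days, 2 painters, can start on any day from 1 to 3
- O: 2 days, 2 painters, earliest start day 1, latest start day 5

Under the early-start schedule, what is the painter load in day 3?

12

At early start, day 3 has: J, K, L, N.
Demand: 2 + 3 + 5 + 2 = 12.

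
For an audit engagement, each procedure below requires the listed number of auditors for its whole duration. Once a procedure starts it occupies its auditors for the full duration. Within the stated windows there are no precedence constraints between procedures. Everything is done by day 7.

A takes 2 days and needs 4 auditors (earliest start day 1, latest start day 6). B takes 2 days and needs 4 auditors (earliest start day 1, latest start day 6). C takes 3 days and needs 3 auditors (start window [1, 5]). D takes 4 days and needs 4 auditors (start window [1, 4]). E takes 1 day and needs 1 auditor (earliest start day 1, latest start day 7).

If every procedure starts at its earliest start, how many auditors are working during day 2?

15

At early start, day 2 has: A, B, C, D.
Demand: 4 + 4 + 3 + 4 = 15.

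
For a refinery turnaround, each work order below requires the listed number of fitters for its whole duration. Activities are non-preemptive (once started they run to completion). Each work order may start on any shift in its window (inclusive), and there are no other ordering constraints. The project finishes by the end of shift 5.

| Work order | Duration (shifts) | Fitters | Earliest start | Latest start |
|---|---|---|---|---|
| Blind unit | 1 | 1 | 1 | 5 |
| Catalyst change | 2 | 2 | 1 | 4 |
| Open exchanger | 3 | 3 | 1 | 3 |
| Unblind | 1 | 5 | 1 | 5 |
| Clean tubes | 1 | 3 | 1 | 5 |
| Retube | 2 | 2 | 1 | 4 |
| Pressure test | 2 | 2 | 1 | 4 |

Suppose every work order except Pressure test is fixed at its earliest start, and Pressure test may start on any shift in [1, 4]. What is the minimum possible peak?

Pressure test@1: s1:18  s2:9  s3:3  s4:0  s5:0 → peak 18
Pressure test@2: s1:16  s2:9  s3:5  s4:0  s5:0 → peak 16
Pressure test@3: s1:16  s2:7  s3:5  s4:2  s5:0 → peak 16
Pressure test@4: s1:16  s2:7  s3:3  s4:2  s5:2 → peak 16
Best is Pressure test@2, peak 16.

16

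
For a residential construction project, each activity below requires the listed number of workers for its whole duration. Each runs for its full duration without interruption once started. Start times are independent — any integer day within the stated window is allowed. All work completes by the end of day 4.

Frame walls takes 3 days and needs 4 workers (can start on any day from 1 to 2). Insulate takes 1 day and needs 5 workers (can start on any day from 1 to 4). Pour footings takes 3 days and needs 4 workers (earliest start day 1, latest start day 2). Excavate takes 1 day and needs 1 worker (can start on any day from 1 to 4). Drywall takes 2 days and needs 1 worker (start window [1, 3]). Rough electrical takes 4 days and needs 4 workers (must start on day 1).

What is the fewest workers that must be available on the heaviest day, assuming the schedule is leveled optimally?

13

Early-start (Frame walls@1, Insulate@1, Pour footings@1, Excavate@1, Drywall@1, Rough electrical@1) gives peak 19: d1:19  d2:13  d3:12  d4:4.
Shift Pour footings→2, Excavate→2, Drywall→3.
Schedule Frame walls@1, Insulate@1, Pour footings@2, Excavate@2, Drywall@3, Rough electrical@1: d1:13  d2:13  d3:13  d4:9 — peak 13.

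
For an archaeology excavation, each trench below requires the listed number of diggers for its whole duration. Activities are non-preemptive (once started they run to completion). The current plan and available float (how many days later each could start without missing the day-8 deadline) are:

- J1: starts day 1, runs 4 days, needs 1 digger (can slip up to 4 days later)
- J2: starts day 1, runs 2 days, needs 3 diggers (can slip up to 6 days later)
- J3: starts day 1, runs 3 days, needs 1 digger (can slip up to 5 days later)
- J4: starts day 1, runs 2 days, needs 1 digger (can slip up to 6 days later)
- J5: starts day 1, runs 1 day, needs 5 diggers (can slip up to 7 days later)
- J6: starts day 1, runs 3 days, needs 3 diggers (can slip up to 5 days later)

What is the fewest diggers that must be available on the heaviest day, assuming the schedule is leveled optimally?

5

Early-start (J1@1, J2@1, J3@1, J4@1, J5@1, J6@1) gives peak 14: d1:14  d2:9  d3:5  d4:1  d5:0  d6:0  d7:0  d8:0.
Shift J4→3, J5→5, J6→6.
Schedule J1@1, J2@1, J3@1, J4@3, J5@5, J6@6: d1:5  d2:5  d3:3  d4:2  d5:5  d6:3  d7:3  d8:3 — peak 5.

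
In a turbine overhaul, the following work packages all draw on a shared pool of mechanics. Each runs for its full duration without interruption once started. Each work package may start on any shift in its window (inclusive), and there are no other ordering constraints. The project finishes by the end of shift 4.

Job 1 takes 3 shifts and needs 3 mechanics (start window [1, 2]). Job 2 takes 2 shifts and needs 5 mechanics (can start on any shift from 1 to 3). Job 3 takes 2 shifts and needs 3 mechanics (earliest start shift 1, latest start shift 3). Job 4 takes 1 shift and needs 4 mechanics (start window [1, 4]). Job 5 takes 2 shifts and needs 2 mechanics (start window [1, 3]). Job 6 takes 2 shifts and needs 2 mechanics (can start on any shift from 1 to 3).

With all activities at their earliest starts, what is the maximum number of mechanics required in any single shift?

19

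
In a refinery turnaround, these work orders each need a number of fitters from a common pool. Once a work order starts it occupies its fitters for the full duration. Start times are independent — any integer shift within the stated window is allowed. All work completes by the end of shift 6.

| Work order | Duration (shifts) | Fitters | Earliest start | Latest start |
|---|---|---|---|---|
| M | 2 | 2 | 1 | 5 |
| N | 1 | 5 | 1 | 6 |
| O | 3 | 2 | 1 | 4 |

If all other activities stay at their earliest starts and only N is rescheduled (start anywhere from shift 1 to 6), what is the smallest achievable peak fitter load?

N@1: s1:9  s2:4  s3:2  s4:0  s5:0  s6:0 → peak 9
N@2: s1:4  s2:9  s3:2  s4:0  s5:0  s6:0 → peak 9
N@3: s1:4  s2:4  s3:7  s4:0  s5:0  s6:0 → peak 7
N@4: s1:4  s2:4  s3:2  s4:5  s5:0  s6:0 → peak 5
N@5: s1:4  s2:4  s3:2  s4:0  s5:5  s6:0 → peak 5
N@6: s1:4  s2:4  s3:2  s4:0  s5:0  s6:5 → peak 5
Best is N@4, peak 5.

5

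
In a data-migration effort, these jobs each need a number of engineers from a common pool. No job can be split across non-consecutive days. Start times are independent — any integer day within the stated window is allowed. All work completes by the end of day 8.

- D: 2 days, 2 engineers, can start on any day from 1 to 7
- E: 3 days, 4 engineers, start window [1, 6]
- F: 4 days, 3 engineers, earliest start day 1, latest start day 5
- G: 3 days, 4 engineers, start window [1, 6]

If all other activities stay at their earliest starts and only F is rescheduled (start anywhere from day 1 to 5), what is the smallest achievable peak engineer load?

10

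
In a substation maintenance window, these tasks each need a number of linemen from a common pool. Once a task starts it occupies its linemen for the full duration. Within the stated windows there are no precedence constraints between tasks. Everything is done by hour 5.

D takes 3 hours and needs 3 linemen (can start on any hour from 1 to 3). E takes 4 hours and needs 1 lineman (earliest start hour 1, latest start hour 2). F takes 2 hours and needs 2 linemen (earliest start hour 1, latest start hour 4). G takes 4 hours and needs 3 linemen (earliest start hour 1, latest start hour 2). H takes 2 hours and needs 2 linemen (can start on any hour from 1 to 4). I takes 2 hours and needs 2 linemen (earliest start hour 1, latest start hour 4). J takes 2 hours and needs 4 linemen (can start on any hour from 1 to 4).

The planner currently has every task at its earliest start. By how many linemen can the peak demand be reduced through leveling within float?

6

Early-start peak: h1:17  h2:17  h3:7  h4:4  h5:0 ⇒ 17.
Leveled (D@1, E@1, F@1, G@1, H@1, I@3, J@4): h1:11  h2:11  h3:9  h4:10  h5:4 ⇒ 11.
Reduction 17 − 11 = 6.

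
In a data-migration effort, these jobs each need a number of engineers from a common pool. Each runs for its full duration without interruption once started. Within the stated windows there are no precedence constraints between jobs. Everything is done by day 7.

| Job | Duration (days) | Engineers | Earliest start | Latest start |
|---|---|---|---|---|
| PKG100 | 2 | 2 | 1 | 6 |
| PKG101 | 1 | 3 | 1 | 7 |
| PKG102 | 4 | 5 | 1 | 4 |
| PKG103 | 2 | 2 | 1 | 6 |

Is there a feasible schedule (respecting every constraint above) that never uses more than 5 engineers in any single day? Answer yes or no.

yes

Schedule PKG100@1, PKG101@1, PKG102@4, PKG103@2: d1:5  d2:4  d3:2  d4:5  d5:5  d6:5  d7:5 — peak 5 ≤ 5.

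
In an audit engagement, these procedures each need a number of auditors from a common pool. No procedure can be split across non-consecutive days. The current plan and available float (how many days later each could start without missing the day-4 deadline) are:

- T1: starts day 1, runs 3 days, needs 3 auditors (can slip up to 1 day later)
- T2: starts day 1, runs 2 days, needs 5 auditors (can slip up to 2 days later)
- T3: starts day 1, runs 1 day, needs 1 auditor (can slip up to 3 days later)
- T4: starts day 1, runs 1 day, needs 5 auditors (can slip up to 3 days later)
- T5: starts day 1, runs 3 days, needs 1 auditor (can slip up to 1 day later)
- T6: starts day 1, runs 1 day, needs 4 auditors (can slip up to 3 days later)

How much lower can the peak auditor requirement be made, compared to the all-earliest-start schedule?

10

Early-start peak: d1:19  d2:9  d3:4  d4:0 ⇒ 19.
Leveled (T1@1, T2@1, T3@1, T4@3, T5@2, T6@4): d1:9  d2:9  d3:9  d4:5 ⇒ 9.
Reduction 19 − 9 = 10.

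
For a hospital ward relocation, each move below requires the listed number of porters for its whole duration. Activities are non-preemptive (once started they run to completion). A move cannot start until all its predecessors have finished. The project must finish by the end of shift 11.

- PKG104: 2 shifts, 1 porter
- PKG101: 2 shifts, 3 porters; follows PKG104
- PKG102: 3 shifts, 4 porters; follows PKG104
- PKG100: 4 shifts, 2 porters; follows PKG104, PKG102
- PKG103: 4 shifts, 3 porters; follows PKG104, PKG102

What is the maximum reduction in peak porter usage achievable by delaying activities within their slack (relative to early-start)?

2

Early-start peak: s1:1  s2:1  s3:7  s4:7  s5:4  s6:5  s7:5  s8:5  s9:5  s10:0  s11:0 ⇒ 7.
Leveled (PKG104@1, PKG101@3, PKG102@5, PKG100@8, PKG103@8): s1:1  s2:1  s3:3  s4:3  s5:4  s6:4  s7:4  s8:5  s9:5  s10:5  s11:5 ⇒ 5.
Reduction 7 − 5 = 2.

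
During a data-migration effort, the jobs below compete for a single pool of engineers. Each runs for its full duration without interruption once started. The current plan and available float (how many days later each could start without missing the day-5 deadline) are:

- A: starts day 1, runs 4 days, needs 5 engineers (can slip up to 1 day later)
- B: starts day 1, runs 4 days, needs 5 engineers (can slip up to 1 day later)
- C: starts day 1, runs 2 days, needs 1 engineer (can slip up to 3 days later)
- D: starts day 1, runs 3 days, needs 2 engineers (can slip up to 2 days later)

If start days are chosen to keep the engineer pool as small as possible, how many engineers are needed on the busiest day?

12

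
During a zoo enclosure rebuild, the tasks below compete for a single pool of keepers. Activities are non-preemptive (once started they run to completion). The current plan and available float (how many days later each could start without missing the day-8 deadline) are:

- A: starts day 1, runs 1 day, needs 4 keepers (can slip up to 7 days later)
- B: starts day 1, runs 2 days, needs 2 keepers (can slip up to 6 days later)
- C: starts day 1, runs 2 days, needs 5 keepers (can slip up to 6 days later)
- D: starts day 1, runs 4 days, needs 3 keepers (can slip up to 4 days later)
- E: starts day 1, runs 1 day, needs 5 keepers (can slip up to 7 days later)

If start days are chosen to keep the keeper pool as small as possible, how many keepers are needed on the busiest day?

Early-start (A@1, B@1, C@1, D@1, E@1) gives peak 19: d1:19  d2:10  d3:3  d4:3  d5:0  d6:0  d7:0  d8:0.
Shift B→2, C→6, D→2, E→8.
Schedule A@1, B@2, C@6, D@2, E@8: d1:4  d2:5  d3:5  d4:3  d5:3  d6:5  d7:5  d8:5 — peak 5.
Total keeper-days = 35 over 8 days ⇒ peak ≥ ⌈35/8⌉ = 5, so 5 is optimal.

5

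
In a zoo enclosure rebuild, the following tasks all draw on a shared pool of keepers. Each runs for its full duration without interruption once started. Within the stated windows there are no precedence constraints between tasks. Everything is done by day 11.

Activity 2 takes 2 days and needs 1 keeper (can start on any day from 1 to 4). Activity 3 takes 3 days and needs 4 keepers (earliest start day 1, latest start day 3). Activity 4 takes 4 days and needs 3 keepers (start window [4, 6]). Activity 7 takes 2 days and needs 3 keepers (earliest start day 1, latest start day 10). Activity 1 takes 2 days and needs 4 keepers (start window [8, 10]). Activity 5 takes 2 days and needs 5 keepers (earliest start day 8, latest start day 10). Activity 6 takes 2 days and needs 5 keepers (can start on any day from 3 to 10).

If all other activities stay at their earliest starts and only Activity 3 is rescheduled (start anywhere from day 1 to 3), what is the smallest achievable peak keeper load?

9

Activity 3@1: d1:8  d2:8  d3:9  d4:8  d5:3  d6:3  d7:3  d8:9  d9:9  d10:0  d11:0 → peak 9
Activity 3@2: d1:4  d2:8  d3:9  d4:12  d5:3  d6:3  d7:3  d8:9  d9:9  d10:0  d11:0 → peak 12
Activity 3@3: d1:4  d2:4  d3:9  d4:12  d5:7  d6:3  d7:3  d8:9  d9:9  d10:0  d11:0 → peak 12
Best is Activity 3@1, peak 9.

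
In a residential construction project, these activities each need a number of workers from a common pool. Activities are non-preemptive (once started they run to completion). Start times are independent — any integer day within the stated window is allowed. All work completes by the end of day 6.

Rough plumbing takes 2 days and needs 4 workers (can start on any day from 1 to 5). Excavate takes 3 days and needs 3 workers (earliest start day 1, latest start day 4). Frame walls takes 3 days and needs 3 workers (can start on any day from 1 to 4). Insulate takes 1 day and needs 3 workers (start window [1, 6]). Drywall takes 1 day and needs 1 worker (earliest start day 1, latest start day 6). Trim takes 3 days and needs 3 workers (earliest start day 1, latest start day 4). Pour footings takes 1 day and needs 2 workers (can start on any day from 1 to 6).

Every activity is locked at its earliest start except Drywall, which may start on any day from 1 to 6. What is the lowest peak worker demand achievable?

18

Drywall@1: d1:19  d2:13  d3:9  d4:0  d5:0  d6:0 → peak 19
Drywall@2: d1:18  d2:14  d3:9  d4:0  d5:0  d6:0 → peak 18
Drywall@3: d1:18  d2:13  d3:10  d4:0  d5:0  d6:0 → peak 18
Drywall@4: d1:18  d2:13  d3:9  d4:1  d5:0  d6:0 → peak 18
Drywall@5: d1:18  d2:13  d3:9  d4:0  d5:1  d6:0 → peak 18
Drywall@6: d1:18  d2:13  d3:9  d4:0  d5:0  d6:1 → peak 18
Best is Drywall@2, peak 18.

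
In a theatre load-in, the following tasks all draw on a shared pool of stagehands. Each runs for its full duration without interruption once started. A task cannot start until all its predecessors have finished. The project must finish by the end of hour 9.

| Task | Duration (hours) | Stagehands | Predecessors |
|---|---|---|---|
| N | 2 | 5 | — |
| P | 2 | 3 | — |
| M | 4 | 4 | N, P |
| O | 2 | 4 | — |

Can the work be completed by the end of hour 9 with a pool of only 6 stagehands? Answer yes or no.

no

The minimum achievable peak is 7; 6 < 7, so no feasible schedule stays within the cap.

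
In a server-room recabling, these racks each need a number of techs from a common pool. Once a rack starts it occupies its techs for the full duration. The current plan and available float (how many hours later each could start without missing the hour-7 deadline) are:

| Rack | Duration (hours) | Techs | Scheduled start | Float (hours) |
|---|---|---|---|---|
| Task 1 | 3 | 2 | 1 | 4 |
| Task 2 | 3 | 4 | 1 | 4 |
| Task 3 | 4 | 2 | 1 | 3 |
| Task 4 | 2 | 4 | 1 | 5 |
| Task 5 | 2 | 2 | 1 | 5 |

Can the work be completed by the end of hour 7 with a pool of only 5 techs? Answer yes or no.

Total tech-hours = 38; over 7 hours the average is 38/7 > 5, so some hour must exceed 5.

no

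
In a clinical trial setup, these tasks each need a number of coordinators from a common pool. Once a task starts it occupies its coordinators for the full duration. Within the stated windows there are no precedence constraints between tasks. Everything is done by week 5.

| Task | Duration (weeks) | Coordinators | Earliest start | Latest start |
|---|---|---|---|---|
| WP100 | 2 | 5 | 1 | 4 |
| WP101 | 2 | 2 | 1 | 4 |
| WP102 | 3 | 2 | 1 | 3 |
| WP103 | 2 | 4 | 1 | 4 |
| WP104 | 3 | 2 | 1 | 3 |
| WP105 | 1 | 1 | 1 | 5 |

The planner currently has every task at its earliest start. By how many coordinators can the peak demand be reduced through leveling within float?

Early-start peak: w1:16  w2:15  w3:4  w4:0  w5:0 ⇒ 16.
Leveled (WP100@1, WP101@1, WP102@3, WP103@3, WP104@3, WP105@1): w1:8  w2:7  w3:8  w4:8  w5:4 ⇒ 8.
Reduction 16 − 8 = 8.

8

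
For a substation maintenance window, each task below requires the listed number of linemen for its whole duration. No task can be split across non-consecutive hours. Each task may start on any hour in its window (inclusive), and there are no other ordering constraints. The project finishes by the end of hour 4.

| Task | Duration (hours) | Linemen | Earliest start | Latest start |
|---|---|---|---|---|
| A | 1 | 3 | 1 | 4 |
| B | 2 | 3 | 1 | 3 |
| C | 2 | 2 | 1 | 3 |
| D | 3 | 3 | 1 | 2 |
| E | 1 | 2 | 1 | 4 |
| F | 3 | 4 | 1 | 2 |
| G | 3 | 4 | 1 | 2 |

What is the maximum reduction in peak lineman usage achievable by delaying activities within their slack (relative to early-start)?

Early-start peak: h1:21  h2:16  h3:11  h4:0 ⇒ 21.
Leveled (A@1, B@1, C@3, D@1, E@1, F@2, G@2): h1:11  h2:14  h3:13  h4:10 ⇒ 14.
Reduction 21 − 14 = 7.

7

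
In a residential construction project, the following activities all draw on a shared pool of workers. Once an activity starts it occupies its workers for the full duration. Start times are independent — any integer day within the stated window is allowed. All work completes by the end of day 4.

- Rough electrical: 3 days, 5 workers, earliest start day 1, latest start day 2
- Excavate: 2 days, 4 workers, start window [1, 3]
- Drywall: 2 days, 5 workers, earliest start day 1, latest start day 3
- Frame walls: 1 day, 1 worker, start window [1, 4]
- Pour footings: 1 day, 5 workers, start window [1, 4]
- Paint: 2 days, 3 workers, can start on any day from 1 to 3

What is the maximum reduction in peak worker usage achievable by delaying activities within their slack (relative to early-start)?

11

Early-start peak: d1:23  d2:17  d3:5  d4:0 ⇒ 23.
Leveled (Rough electrical@1, Excavate@1, Drywall@3, Frame walls@3, Pour footings@4, Paint@1): d1:12  d2:12  d3:11  d4:10 ⇒ 12.
Reduction 23 − 12 = 11.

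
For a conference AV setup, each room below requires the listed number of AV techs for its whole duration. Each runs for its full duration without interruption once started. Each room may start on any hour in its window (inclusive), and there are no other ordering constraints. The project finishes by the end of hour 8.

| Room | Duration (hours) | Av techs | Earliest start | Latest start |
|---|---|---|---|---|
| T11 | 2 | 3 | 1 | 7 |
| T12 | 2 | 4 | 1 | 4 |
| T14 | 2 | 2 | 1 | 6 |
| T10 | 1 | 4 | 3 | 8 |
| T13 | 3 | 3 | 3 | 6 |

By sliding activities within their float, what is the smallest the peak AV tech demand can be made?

5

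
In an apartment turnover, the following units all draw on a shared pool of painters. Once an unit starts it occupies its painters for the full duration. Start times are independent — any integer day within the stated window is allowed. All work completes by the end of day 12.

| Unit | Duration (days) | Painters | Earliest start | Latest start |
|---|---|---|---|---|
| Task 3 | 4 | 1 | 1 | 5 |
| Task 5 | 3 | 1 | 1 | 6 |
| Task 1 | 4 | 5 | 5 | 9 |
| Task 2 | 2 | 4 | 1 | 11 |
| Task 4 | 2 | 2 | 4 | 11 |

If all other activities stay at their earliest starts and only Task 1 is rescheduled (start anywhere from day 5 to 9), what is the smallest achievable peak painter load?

Task 1@5: d1:6  d2:6  d3:2  d4:3  d5:7  d6:5  d7:5  d8:5  d9:0  d10:0  d11:0  d12:0 → peak 7
Task 1@6: d1:6  d2:6  d3:2  d4:3  d5:2  d6:5  d7:5  d8:5  d9:5  d10:0  d11:0  d12:0 → peak 6
Task 1@7: d1:6  d2:6  d3:2  d4:3  d5:2  d6:0  d7:5  d8:5  d9:5  d10:5  d11:0  d12:0 → peak 6
Task 1@8: d1:6  d2:6  d3:2  d4:3  d5:2  d6:0  d7:0  d8:5  d9:5  d10:5  d11:5  d12:0 → peak 6
Task 1@9: d1:6  d2:6  d3:2  d4:3  d5:2  d6:0  d7:0  d8:0  d9:5  d10:5  d11:5  d12:5 → peak 6
Best is Task 1@6, peak 6.

6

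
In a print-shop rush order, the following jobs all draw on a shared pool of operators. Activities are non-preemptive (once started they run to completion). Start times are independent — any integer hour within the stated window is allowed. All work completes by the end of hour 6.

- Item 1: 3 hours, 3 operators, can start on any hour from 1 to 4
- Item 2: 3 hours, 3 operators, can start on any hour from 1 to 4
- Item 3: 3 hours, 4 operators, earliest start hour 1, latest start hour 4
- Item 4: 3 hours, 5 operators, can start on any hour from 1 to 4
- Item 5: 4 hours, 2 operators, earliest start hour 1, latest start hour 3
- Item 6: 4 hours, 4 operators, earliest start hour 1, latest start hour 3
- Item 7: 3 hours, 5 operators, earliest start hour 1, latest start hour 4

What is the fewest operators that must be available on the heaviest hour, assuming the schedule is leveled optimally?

Early-start (Item 1@1, Item 2@1, Item 3@1, Item 4@1, Item 5@1, Item 6@1, Item 7@1) gives peak 26: h1:26  h2:26  h3:26  h4:6  h5:0  h6:0.
Shift Item 4→4, Item 7→4.
Schedule Item 1@1, Item 2@1, Item 3@1, Item 4@4, Item 5@1, Item 6@1, Item 7@4: h1:16  h2:16  h3:16  h4:16  h5:10  h6:10 — peak 16.

16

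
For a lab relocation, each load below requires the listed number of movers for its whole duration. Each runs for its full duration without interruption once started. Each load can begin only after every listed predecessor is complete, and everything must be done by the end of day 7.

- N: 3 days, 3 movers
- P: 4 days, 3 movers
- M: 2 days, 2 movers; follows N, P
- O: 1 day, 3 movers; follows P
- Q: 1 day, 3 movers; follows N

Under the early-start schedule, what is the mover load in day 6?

At early start, day 6 has: M.
Demand: 2 = 2.

2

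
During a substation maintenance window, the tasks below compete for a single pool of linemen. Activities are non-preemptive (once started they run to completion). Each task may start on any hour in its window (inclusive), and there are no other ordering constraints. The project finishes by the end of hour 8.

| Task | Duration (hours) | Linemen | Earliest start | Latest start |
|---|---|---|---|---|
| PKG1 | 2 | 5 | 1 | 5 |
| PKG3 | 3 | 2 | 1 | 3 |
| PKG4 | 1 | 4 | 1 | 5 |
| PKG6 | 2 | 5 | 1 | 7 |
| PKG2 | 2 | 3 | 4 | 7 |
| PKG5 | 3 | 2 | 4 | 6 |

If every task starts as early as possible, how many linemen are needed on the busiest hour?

Early-start schedule: PKG1@1, PKG3@1, PKG4@1, PKG6@1, PKG2@4, PKG5@4.
Load per hour: hour 1: 16, hour 2: 12, hour 3: 2, hour 4: 5, hour 5: 5, hour 6: 2, hour 7: 0, hour 8: 0.
Peak is 16.

16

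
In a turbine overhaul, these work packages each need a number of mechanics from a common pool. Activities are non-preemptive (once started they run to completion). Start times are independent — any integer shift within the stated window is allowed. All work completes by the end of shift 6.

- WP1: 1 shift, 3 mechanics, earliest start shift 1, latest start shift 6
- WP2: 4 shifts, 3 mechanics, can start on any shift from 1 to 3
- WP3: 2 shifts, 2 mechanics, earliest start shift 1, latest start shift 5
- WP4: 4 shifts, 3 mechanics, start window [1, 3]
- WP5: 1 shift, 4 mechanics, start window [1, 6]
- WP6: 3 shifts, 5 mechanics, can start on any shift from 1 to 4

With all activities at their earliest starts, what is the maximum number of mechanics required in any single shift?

Early-start schedule: WP1@1, WP2@1, WP3@1, WP4@1, WP5@1, WP6@1.
Load per shift: shift 1: 20, shift 2: 13, shift 3: 11, shift 4: 6, shift 5: 0, shift 6: 0.
Peak is 20.

20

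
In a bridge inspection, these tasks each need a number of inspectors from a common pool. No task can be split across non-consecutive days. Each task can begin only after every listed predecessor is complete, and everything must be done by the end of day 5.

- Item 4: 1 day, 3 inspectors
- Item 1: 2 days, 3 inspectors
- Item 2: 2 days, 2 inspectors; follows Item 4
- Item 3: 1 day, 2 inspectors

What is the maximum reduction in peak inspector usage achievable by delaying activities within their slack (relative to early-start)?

4

Early-start peak: d1:8  d2:5  d3:2  d4:0  d5:0 ⇒ 8.
Leveled (Item 4@1, Item 1@2, Item 2@4, Item 3@4): d1:3  d2:3  d3:3  d4:4  d5:2 ⇒ 4.
Reduction 8 − 4 = 4.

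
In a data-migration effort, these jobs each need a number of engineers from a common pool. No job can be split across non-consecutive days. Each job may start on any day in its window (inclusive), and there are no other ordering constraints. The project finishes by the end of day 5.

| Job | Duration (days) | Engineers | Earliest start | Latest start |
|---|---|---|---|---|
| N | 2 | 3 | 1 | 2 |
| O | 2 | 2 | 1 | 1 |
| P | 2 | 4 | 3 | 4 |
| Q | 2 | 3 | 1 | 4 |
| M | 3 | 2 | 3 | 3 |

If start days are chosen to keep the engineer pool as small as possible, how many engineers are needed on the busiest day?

8

Schedule N@1, O@1, P@3, Q@1, M@3: d1:8  d2:8  d3:6  d4:6  d5:2 — peak 8.
No arrangement of the 16 feasible schedules does better.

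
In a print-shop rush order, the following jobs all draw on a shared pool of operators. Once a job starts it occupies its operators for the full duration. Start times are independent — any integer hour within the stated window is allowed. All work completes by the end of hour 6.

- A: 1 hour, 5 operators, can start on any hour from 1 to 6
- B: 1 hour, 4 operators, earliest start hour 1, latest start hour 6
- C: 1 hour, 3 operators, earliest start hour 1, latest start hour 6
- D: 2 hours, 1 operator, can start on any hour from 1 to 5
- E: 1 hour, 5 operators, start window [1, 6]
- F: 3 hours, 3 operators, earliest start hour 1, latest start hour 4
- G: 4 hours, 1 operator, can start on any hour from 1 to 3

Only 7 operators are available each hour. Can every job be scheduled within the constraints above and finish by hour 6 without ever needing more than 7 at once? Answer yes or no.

Schedule A@1, B@2, C@5, D@2, E@6, F@3, G@1: h1:6  h2:6  h3:5  h4:4  h5:6  h6:5 — peak 6 ≤ 7.

yes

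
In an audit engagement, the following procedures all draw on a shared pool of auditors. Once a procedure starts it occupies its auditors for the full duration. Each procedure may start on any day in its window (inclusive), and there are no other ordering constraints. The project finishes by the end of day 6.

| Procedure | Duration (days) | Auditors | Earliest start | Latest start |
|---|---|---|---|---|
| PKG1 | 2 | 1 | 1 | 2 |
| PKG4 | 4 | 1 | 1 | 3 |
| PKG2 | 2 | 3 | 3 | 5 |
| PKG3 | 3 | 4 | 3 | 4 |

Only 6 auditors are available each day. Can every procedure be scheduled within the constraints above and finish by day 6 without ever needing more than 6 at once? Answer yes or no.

no

The minimum achievable peak is 7; 6 < 7, so no feasible schedule stays within the cap.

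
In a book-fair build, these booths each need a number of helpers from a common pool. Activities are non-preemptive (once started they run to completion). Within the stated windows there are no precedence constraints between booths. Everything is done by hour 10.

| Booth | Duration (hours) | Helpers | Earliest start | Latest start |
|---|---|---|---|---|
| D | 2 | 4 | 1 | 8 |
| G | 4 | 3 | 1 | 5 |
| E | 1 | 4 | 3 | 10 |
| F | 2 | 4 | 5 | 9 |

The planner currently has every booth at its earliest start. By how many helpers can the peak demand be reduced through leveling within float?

Early-start peak: h1:7  h2:7  h3:7  h4:3  h5:4  h6:4  h7:0  h8:0  h9:0  h10:0 ⇒ 7.
Leveled (D@1, G@3, E@7, F@8): h1:4  h2:4  h3:3  h4:3  h5:3  h6:3  h7:4  h8:4  h9:4  h10:0 ⇒ 4.
Reduction 7 − 4 = 3.

3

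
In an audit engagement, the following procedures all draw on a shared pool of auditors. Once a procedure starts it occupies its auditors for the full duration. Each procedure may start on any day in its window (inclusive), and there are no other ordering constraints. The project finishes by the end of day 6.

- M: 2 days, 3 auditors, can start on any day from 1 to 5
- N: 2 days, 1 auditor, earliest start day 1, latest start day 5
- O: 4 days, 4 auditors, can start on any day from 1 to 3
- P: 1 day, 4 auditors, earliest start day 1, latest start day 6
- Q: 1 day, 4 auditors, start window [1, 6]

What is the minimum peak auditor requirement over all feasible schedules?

Early-start (M@1, N@1, O@1, P@1, Q@1) gives peak 16: d1:16  d2:8  d3:4  d4:4  d5:0  d6:0.
Shift N→3, P→5, Q→6.
Schedule M@1, N@3, O@1, P@5, Q@6: d1:7  d2:7  d3:5  d4:5  d5:4  d6:4 — peak 7.

7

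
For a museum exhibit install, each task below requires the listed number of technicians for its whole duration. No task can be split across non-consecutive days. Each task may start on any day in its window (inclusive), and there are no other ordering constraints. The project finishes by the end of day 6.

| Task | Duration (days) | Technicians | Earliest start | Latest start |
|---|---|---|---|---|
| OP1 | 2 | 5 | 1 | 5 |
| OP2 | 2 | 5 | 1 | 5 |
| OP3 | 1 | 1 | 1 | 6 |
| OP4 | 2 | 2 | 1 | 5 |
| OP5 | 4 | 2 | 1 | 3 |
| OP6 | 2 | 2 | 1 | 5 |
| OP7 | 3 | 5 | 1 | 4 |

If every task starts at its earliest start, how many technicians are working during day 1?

At early start, day 1 has: OP1, OP2, OP3, OP4, OP5, OP6, OP7.
Demand: 5 + 5 + 1 + 2 + 2 + 2 + 5 = 22.

22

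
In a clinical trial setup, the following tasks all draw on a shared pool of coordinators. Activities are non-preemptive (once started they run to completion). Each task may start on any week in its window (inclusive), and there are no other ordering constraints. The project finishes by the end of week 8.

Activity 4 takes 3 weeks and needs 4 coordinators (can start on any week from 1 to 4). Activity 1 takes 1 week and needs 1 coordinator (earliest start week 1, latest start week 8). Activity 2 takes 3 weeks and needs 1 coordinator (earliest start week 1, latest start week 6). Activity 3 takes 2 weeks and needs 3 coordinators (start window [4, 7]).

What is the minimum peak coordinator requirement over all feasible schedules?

4

Early-start (Activity 4@1, Activity 1@1, Activity 2@1, Activity 3@4) gives peak 6: w1:6  w2:5  w3:5  w4:3  w5:3  w6:0  w7:0  w8:0.
Shift Activity 1→4, Activity 2→4, Activity 3→5.
Schedule Activity 4@1, Activity 1@4, Activity 2@4, Activity 3@5: w1:4  w2:4  w3:4  w4:2  w5:4  w6:4  w7:0  w8:0 — peak 4.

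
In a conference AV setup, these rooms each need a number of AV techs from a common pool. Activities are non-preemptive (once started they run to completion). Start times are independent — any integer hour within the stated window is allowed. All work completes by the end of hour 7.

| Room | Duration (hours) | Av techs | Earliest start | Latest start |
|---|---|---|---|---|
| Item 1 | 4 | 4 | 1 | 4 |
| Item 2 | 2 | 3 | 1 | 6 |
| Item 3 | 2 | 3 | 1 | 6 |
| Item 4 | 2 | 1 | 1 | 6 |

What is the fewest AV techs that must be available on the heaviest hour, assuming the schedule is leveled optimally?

Early-start (Item 1@1, Item 2@1, Item 3@1, Item 4@1) gives peak 11: h1:11  h2:11  h3:4  h4:4  h5:0  h6:0  h7:0.
Shift Item 2→5, Item 3→5.
Schedule Item 1@1, Item 2@5, Item 3@5, Item 4@1: h1:5  h2:5  h3:4  h4:4  h5:6  h6:6  h7:0 — peak 6.

6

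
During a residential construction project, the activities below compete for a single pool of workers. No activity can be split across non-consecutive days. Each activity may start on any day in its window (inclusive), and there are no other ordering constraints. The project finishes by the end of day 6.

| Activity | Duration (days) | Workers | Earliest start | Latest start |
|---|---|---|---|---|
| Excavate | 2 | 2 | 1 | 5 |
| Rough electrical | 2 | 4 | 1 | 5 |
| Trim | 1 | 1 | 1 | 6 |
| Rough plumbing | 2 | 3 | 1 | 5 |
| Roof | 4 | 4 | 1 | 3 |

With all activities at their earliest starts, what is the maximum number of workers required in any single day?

Early-start schedule: Excavate@1, Rough electrical@1, Trim@1, Rough plumbing@1, Roof@1.
Load per day: day 1: 14, day 2: 13, day 3: 4, day 4: 4, day 5: 0, day 6: 0.
Peak is 14.

14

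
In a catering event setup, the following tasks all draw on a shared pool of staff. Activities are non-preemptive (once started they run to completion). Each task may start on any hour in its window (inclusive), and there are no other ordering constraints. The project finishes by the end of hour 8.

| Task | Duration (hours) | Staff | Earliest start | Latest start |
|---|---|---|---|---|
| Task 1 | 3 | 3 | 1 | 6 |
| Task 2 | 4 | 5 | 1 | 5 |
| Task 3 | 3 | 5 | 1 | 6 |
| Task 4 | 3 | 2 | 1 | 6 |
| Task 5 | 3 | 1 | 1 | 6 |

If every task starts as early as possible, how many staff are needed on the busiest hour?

16

Early-start schedule: Task 1@1, Task 2@1, Task 3@1, Task 4@1, Task 5@1.
Load per hour: hour 1: 16, hour 2: 16, hour 3: 16, hour 4: 5, hour 5: 0, hour 6: 0, hour 7: 0, hour 8: 0.
Peak is 16.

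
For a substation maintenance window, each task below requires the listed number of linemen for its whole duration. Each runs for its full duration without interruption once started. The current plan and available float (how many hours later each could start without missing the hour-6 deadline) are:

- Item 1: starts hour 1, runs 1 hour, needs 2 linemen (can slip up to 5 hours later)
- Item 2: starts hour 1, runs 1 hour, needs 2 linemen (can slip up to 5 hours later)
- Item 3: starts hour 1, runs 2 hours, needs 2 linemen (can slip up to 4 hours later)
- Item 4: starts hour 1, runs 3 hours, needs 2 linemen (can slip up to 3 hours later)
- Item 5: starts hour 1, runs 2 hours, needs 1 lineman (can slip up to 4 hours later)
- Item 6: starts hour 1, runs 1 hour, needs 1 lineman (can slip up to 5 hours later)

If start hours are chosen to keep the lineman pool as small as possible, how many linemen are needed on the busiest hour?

Early-start (Item 1@1, Item 2@1, Item 3@1, Item 4@1, Item 5@1, Item 6@1) gives peak 10: h1:10  h2:5  h3:2  h4:0  h5:0  h6:0.
Shift Item 3→2, Item 4→2, Item 5→4, Item 6→4.
Schedule Item 1@1, Item 2@1, Item 3@2, Item 4@2, Item 5@4, Item 6@4: h1:4  h2:4  h3:4  h4:4  h5:1  h6:0 — peak 4.

4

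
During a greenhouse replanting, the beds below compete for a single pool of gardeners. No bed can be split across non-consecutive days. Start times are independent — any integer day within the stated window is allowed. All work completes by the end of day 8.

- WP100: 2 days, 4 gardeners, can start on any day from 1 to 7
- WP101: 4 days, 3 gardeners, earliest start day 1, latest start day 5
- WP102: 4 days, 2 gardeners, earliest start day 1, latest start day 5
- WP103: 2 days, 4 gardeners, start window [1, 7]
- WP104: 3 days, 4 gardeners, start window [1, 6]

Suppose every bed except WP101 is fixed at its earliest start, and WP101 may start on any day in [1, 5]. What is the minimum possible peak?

14

WP101@1: d1:17  d2:17  d3:9  d4:5  d5:0  d6:0  d7:0  d8:0 → peak 17
WP101@2: d1:14  d2:17  d3:9  d4:5  d5:3  d6:0  d7:0  d8:0 → peak 17
WP101@3: d1:14  d2:14  d3:9  d4:5  d5:3  d6:3  d7:0  d8:0 → peak 14
WP101@4: d1:14  d2:14  d3:6  d4:5  d5:3  d6:3  d7:3  d8:0 → peak 14
WP101@5: d1:14  d2:14  d3:6  d4:2  d5:3  d6:3  d7:3  d8:3 → peak 14
Best is WP101@3, peak 14.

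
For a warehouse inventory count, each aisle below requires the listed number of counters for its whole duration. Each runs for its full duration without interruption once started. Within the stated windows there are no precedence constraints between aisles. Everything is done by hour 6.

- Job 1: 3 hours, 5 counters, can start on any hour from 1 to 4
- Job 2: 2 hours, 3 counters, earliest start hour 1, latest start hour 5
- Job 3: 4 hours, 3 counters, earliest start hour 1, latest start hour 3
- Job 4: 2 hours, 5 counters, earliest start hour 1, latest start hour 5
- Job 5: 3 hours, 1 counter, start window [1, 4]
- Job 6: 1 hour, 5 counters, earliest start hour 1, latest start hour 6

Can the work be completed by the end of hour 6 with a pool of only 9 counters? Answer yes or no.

yes

Schedule Job 1@1, Job 2@1, Job 3@3, Job 4@4, Job 5@1, Job 6@6: h1:9  h2:9  h3:9  h4:8  h5:8  h6:8 — peak 9 ≤ 9.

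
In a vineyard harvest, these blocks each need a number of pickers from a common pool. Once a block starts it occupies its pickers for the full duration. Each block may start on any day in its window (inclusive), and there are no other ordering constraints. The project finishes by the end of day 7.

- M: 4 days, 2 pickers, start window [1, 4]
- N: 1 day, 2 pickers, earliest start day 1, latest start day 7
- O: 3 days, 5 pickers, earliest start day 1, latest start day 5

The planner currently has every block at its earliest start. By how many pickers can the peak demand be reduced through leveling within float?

4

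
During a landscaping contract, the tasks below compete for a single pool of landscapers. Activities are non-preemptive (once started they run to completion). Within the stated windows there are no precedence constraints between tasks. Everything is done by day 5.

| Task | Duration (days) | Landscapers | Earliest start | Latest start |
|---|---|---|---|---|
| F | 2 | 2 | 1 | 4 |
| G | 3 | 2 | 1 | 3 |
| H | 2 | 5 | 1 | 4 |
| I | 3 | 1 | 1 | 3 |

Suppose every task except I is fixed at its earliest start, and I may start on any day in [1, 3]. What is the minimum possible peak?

9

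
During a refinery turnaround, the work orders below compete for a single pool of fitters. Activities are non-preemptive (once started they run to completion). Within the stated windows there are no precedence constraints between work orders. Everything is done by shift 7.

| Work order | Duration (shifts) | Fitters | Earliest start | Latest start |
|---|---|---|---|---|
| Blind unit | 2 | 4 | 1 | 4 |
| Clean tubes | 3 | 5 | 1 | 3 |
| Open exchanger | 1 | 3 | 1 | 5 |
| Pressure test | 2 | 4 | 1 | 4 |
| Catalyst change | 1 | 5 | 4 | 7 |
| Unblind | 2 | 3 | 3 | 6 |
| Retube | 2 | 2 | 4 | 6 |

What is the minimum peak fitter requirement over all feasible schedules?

Early-start (Blind unit@1, Clean tubes@1, Open exchanger@1, Pressure test@1, Catalyst change@4, Unblind@3, Retube@4) gives peak 16: s1:16  s2:13  s3:8  s4:10  s5:2  s6:0  s7:0.
Shift Clean tubes→3, Open exchanger→3, Catalyst change→6, Unblind→4, Retube→6.
Schedule Blind unit@1, Clean tubes@3, Open exchanger@3, Pressure test@1, Catalyst change@6, Unblind@4, Retube@6: s1:8  s2:8  s3:8  s4:8  s5:8  s6:7  s7:2 — peak 8.

8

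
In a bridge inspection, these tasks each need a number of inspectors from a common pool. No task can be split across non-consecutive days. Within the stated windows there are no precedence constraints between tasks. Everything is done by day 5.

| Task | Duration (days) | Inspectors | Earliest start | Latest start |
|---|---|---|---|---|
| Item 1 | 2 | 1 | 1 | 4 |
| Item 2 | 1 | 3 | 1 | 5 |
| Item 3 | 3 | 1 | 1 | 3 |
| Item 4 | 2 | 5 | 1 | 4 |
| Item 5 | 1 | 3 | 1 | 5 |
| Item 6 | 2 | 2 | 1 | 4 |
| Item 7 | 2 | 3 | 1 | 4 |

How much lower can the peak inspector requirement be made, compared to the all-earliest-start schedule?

11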